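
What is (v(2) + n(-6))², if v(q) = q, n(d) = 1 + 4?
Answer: 49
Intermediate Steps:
n(d) = 5
(v(2) + n(-6))² = (2 + 5)² = 7² = 49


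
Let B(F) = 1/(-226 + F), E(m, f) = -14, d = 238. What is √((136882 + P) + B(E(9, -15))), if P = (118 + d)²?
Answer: √949024785/60 ≈ 513.44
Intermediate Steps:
P = 126736 (P = (118 + 238)² = 356² = 126736)
√((136882 + P) + B(E(9, -15))) = √((136882 + 126736) + 1/(-226 - 14)) = √(263618 + 1/(-240)) = √(263618 - 1/240) = √(63268319/240) = √949024785/60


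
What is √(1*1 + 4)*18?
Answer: 18*√5 ≈ 40.249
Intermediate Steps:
√(1*1 + 4)*18 = √(1 + 4)*18 = √5*18 = 18*√5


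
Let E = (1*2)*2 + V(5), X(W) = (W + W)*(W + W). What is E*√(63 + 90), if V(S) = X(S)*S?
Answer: 1512*√17 ≈ 6234.1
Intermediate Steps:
X(W) = 4*W² (X(W) = (2*W)*(2*W) = 4*W²)
V(S) = 4*S³ (V(S) = (4*S²)*S = 4*S³)
E = 504 (E = (1*2)*2 + 4*5³ = 2*2 + 4*125 = 4 + 500 = 504)
E*√(63 + 90) = 504*√(63 + 90) = 504*√153 = 504*(3*√17) = 1512*√17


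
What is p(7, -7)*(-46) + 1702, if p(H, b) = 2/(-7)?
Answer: 12006/7 ≈ 1715.1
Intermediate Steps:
p(H, b) = -2/7 (p(H, b) = 2*(-1/7) = -2/7)
p(7, -7)*(-46) + 1702 = -2/7*(-46) + 1702 = 92/7 + 1702 = 12006/7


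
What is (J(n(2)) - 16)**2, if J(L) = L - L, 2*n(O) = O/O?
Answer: 256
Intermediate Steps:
n(O) = 1/2 (n(O) = (O/O)/2 = (1/2)*1 = 1/2)
J(L) = 0
(J(n(2)) - 16)**2 = (0 - 16)**2 = (-16)**2 = 256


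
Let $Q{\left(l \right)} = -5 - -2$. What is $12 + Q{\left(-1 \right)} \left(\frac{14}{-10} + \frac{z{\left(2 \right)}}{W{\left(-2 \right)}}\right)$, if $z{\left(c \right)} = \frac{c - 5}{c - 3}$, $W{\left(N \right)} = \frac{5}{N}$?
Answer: $\frac{99}{5} \approx 19.8$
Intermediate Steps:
$Q{\left(l \right)} = -3$ ($Q{\left(l \right)} = -5 + 2 = -3$)
$z{\left(c \right)} = \frac{-5 + c}{-3 + c}$
$12 + Q{\left(-1 \right)} \left(\frac{14}{-10} + \frac{z{\left(2 \right)}}{W{\left(-2 \right)}}\right) = 12 - 3 \left(\frac{14}{-10} + \frac{\frac{1}{-3 + 2} \left(-5 + 2\right)}{5 \frac{1}{-2}}\right) = 12 - 3 \left(14 \left(- \frac{1}{10}\right) + \frac{\frac{1}{-1} \left(-3\right)}{5 \left(- \frac{1}{2}\right)}\right) = 12 - 3 \left(- \frac{7}{5} + \frac{\left(-1\right) \left(-3\right)}{- \frac{5}{2}}\right) = 12 - 3 \left(- \frac{7}{5} + 3 \left(- \frac{2}{5}\right)\right) = 12 - 3 \left(- \frac{7}{5} - \frac{6}{5}\right) = 12 - - \frac{39}{5} = 12 + \frac{39}{5} = \frac{99}{5}$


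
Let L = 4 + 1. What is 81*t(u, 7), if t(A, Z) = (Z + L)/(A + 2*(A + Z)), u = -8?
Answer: -486/5 ≈ -97.200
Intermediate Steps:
L = 5
t(A, Z) = (5 + Z)/(2*Z + 3*A) (t(A, Z) = (Z + 5)/(A + 2*(A + Z)) = (5 + Z)/(A + (2*A + 2*Z)) = (5 + Z)/(2*Z + 3*A))
81*t(u, 7) = 81*((5 + 7)/(2*7 + 3*(-8))) = 81*(12/(14 - 24)) = 81*(12/(-10)) = 81*(-⅒*12) = 81*(-6/5) = -486/5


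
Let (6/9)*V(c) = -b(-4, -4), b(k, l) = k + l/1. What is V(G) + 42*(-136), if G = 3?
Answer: -5700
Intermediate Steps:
b(k, l) = k + l (b(k, l) = k + l*1 = k + l)
V(c) = 12 (V(c) = 3*(-(-4 - 4))/2 = 3*(-1*(-8))/2 = (3/2)*8 = 12)
V(G) + 42*(-136) = 12 + 42*(-136) = 12 - 5712 = -5700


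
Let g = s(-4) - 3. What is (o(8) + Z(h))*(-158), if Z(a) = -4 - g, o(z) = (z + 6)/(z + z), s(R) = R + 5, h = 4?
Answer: 711/4 ≈ 177.75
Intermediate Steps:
s(R) = 5 + R
o(z) = (6 + z)/(2*z) (o(z) = (6 + z)/((2*z)) = (6 + z)*(1/(2*z)) = (6 + z)/(2*z))
g = -2 (g = (5 - 4) - 3 = 1 - 3 = -2)
Z(a) = -2 (Z(a) = -4 - 1*(-2) = -4 + 2 = -2)
(o(8) + Z(h))*(-158) = ((½)*(6 + 8)/8 - 2)*(-158) = ((½)*(⅛)*14 - 2)*(-158) = (7/8 - 2)*(-158) = -9/8*(-158) = 711/4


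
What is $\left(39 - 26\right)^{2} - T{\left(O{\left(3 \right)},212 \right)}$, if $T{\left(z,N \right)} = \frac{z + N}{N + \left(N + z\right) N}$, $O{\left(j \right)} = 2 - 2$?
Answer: $\frac{35996}{213} \approx 169.0$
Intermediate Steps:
$O{\left(j \right)} = 0$
$T{\left(z,N \right)} = \frac{N + z}{N + N \left(N + z\right)}$
$\left(39 - 26\right)^{2} - T{\left(O{\left(3 \right)},212 \right)} = \left(39 - 26\right)^{2} - \frac{212 + 0}{212 \left(1 + 212 + 0\right)} = \left(39 - 26\right)^{2} - \frac{1}{212} \cdot \frac{1}{213} \cdot 212 = 13^{2} - \frac{1}{212} \cdot \frac{1}{213} \cdot 212 = 169 - \frac{1}{213} = \frac{35996}{213}$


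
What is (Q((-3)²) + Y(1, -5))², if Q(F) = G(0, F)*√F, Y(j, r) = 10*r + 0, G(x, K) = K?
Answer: 529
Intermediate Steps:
Y(j, r) = 10*r
Q(F) = F^(3/2) (Q(F) = F*√F = F^(3/2))
(Q((-3)²) + Y(1, -5))² = (((-3)²)^(3/2) + 10*(-5))² = (9^(3/2) - 50)² = (27 - 50)² = (-23)² = 529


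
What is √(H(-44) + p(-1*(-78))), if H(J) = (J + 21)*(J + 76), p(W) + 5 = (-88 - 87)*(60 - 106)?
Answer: √7309 ≈ 85.493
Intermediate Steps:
p(W) = 8045 (p(W) = -5 + (-88 - 87)*(60 - 106) = -5 - 175*(-46) = -5 + 8050 = 8045)
H(J) = (21 + J)*(76 + J)
√(H(-44) + p(-1*(-78))) = √((1596 + (-44)² + 97*(-44)) + 8045) = √((1596 + 1936 - 4268) + 8045) = √(-736 + 8045) = √7309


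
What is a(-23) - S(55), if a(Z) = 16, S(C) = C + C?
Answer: -94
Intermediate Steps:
S(C) = 2*C
a(-23) - S(55) = 16 - 2*55 = 16 - 1*110 = 16 - 110 = -94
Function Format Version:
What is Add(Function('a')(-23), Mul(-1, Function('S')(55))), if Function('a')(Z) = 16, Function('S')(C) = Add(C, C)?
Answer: -94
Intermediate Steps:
Function('S')(C) = Mul(2, C)
Add(Function('a')(-23), Mul(-1, Function('S')(55))) = Add(16, Mul(-1, Mul(2, 55))) = Add(16, Mul(-1, 110)) = Add(16, -110) = -94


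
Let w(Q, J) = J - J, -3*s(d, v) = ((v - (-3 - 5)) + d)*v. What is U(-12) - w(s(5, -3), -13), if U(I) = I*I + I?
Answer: 132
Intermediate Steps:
U(I) = I + I² (U(I) = I² + I = I + I²)
s(d, v) = -v*(8 + d + v)/3 (s(d, v) = -((v - (-3 - 5)) + d)*v/3 = -((v - 1*(-8)) + d)*v/3 = -((v + 8) + d)*v/3 = -((8 + v) + d)*v/3 = -(8 + d + v)*v/3 = -v*(8 + d + v)/3)
w(Q, J) = 0
U(-12) - w(s(5, -3), -13) = -12*(1 - 12) - 1*0 = -12*(-11) + 0 = 132 + 0 = 132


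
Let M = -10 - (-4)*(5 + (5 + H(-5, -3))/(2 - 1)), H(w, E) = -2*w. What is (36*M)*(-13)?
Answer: -32760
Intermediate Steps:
M = 70 (M = -10 - (-4)*(5 + (5 - 2*(-5))/(2 - 1)) = -10 - (-4)*(5 + (5 + 10)/1) = -10 - (-4)*(5 + 15*1) = -10 - (-4)*(5 + 15) = -10 - (-4)*20 = -10 - 1*(-80) = -10 + 80 = 70)
(36*M)*(-13) = (36*70)*(-13) = 2520*(-13) = -32760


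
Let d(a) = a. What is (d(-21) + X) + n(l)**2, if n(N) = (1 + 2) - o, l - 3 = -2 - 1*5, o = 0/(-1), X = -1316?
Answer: -1328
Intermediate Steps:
o = 0 (o = 0*(-1) = 0)
l = -4 (l = 3 + (-2 - 1*5) = 3 + (-2 - 5) = 3 - 7 = -4)
n(N) = 3 (n(N) = (1 + 2) - 1*0 = 3 + 0 = 3)
(d(-21) + X) + n(l)**2 = (-21 - 1316) + 3**2 = -1337 + 9 = -1328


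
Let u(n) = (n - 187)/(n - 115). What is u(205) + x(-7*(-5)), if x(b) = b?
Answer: 176/5 ≈ 35.200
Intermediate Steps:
u(n) = (-187 + n)/(-115 + n)
u(205) + x(-7*(-5)) = (-187 + 205)/(-115 + 205) - 7*(-5) = 18/90 + 35 = (1/90)*18 + 35 = ⅕ + 35 = 176/5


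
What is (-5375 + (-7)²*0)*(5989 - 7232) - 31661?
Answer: 6649464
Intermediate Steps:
(-5375 + (-7)²*0)*(5989 - 7232) - 31661 = (-5375 + 49*0)*(-1243) - 31661 = (-5375 + 0)*(-1243) - 31661 = -5375*(-1243) - 31661 = 6681125 - 31661 = 6649464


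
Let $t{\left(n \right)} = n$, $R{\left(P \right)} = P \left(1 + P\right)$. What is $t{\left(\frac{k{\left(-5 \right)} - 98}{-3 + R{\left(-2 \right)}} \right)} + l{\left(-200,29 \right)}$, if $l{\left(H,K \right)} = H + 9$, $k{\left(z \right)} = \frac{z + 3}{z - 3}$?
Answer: $- \frac{373}{4} \approx -93.25$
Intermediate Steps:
$k{\left(z \right)} = \frac{3 + z}{-3 + z}$
$l{\left(H,K \right)} = 9 + H$
$t{\left(\frac{k{\left(-5 \right)} - 98}{-3 + R{\left(-2 \right)}} \right)} + l{\left(-200,29 \right)} = \frac{\frac{3 - 5}{-3 - 5} - 98}{-3 - 2 \left(1 - 2\right)} + \left(9 - 200\right) = \frac{\frac{1}{-8} \left(-2\right) - 98}{-3 - -2} - 191 = \frac{\left(- \frac{1}{8}\right) \left(-2\right) - 98}{-3 + 2} - 191 = \frac{\frac{1}{4} - 98}{-1} - 191 = \left(- \frac{391}{4}\right) \left(-1\right) - 191 = \frac{391}{4} - 191 = - \frac{373}{4}$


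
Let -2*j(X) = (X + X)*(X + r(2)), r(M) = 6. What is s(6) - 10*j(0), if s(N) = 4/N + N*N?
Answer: 110/3 ≈ 36.667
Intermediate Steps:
j(X) = -X*(6 + X) (j(X) = -(X + X)*(X + 6)/2 = -2*X*(6 + X)/2 = -X*(6 + X))
s(N) = N**2 + 4/N (s(N) = 4/N + N**2 = N**2 + 4/N)
s(6) - 10*j(0) = (4 + 6**3)/6 - (-10)*0*(6 + 0) = (4 + 216)/6 - (-10)*0*6 = (1/6)*220 - 10*0 = 110/3 + 0 = 110/3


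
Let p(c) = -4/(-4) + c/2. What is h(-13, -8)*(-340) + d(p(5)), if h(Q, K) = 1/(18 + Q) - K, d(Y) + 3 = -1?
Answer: -2792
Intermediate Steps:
p(c) = 1 + c/2 (p(c) = -4*(-¼) + c*(½) = 1 + c/2)
d(Y) = -4 (d(Y) = -3 - 1 = -4)
h(-13, -8)*(-340) + d(p(5)) = ((1 - 18*(-8) - 1*(-8)*(-13))/(18 - 13))*(-340) - 4 = ((1 + 144 - 104)/5)*(-340) - 4 = ((⅕)*41)*(-340) - 4 = (41/5)*(-340) - 4 = -2788 - 4 = -2792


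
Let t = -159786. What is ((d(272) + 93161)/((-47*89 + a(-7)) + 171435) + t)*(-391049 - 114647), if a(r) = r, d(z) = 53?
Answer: 13513874187963776/167245 ≈ 8.0803e+10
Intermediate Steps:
((d(272) + 93161)/((-47*89 + a(-7)) + 171435) + t)*(-391049 - 114647) = ((53 + 93161)/((-47*89 - 7) + 171435) - 159786)*(-391049 - 114647) = (93214/((-4183 - 7) + 171435) - 159786)*(-505696) = (93214/(-4190 + 171435) - 159786)*(-505696) = (93214/167245 - 159786)*(-505696) = -26723316356/167245*(-505696) = 13513874187963776/167245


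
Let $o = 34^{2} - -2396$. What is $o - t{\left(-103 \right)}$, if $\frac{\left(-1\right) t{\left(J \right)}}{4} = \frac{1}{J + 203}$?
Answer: $\frac{88801}{25} \approx 3552.0$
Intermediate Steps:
$t{\left(J \right)} = - \frac{4}{203 + J}$ ($t{\left(J \right)} = - \frac{4}{J + 203} = - \frac{4}{203 + J}$)
$o = 3552$ ($o = 1156 + 2396 = 3552$)
$o - t{\left(-103 \right)} = 3552 - - \frac{4}{203 - 103} = 3552 - - \frac{4}{100} = 3552 - \left(-4\right) \frac{1}{100} = 3552 - - \frac{1}{25} = 3552 + \frac{1}{25} = \frac{88801}{25}$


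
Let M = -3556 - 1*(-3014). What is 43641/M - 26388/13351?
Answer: -596953287/7236242 ≈ -82.495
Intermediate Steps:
M = -542 (M = -3556 + 3014 = -542)
43641/M - 26388/13351 = 43641/(-542) - 26388/13351 = 43641*(-1/542) - 26388*1/13351 = -43641/542 - 26388/13351 = -596953287/7236242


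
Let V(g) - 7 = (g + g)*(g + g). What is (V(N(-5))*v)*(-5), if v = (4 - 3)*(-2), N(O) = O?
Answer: 1070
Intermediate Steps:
v = -2 (v = 1*(-2) = -2)
V(g) = 7 + 4*g**2 (V(g) = 7 + (g + g)*(g + g) = 7 + (2*g)*(2*g) = 7 + 4*g**2)
(V(N(-5))*v)*(-5) = ((7 + 4*(-5)**2)*(-2))*(-5) = ((7 + 4*25)*(-2))*(-5) = ((7 + 100)*(-2))*(-5) = (107*(-2))*(-5) = -214*(-5) = 1070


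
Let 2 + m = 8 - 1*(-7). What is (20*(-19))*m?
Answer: -4940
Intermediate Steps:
m = 13 (m = -2 + (8 - 1*(-7)) = -2 + (8 + 7) = -2 + 15 = 13)
(20*(-19))*m = (20*(-19))*13 = -380*13 = -4940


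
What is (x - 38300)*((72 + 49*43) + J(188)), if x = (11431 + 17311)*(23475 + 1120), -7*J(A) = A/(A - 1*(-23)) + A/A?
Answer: 324957168497280/211 ≈ 1.5401e+12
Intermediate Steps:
J(A) = -⅐ - A/(7*(23 + A)) (J(A) = -(A/(A - 1*(-23)) + A/A)/7 = -(A/(A + 23) + 1)/7 = -(A/(23 + A) + 1)/7 = -(1 + A/(23 + A))/7 = -⅐ - A/(7*(23 + A)))
x = 706909490 (x = 28742*24595 = 706909490)
(x - 38300)*((72 + 49*43) + J(188)) = (706909490 - 38300)*((72 + 49*43) + (-23 - 2*188)/(7*(23 + 188))) = 706871190*((72 + 2107) + (⅐)*(-23 - 376)/211) = 706871190*(2179 + (⅐)*(1/211)*(-399)) = 706871190*(2179 - 57/211) = 706871190*(459712/211) = 324957168497280/211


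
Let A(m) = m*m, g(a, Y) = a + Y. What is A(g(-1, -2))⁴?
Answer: 6561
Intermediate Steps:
g(a, Y) = Y + a
A(m) = m²
A(g(-1, -2))⁴ = ((-2 - 1)²)⁴ = ((-3)²)⁴ = 9⁴ = 6561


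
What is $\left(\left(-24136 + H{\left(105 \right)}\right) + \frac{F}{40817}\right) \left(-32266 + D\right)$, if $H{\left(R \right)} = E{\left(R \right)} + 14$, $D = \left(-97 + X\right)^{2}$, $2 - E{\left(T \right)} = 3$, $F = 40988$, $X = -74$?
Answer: $\frac{2978377196575}{40817} \approx 7.2969 \cdot 10^{7}$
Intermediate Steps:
$E{\left(T \right)} = -1$ ($E{\left(T \right)} = 2 - 3 = -1$)
$D = 29241$ ($D = \left(-97 - 74\right)^{2} = \left(-171\right)^{2} = 29241$)
$H{\left(R \right)} = 13$ ($H{\left(R \right)} = -1 + 14 = 13$)
$\left(\left(-24136 + H{\left(105 \right)}\right) + \frac{F}{40817}\right) \left(-32266 + D\right) = \left(\left(-24136 + 13\right) + \frac{40988}{40817}\right) \left(-32266 + 29241\right) = \left(-24123 + 40988 \cdot \frac{1}{40817}\right) \left(-3025\right) = \left(-24123 + \frac{40988}{40817}\right) \left(-3025\right) = \left(- \frac{984587503}{40817}\right) \left(-3025\right) = \frac{2978377196575}{40817}$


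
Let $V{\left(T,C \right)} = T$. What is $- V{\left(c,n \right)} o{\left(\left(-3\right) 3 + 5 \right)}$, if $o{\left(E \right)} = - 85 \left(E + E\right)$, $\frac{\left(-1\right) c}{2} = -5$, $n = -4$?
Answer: $-6800$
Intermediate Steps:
$c = 10$ ($c = \left(-2\right) \left(-5\right) = 10$)
$o{\left(E \right)} = - 170 E$ ($o{\left(E \right)} = - 85 \cdot 2 E = - 170 E$)
$- V{\left(c,n \right)} o{\left(\left(-3\right) 3 + 5 \right)} = \left(-1\right) 10 \left(- 170 \left(\left(-3\right) 3 + 5\right)\right) = - 10 \left(- 170 \left(-9 + 5\right)\right) = - 10 \left(\left(-170\right) \left(-4\right)\right) = \left(-10\right) 680 = -6800$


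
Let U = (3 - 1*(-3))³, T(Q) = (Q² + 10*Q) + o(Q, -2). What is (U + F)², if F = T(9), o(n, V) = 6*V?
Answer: 140625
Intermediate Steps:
T(Q) = -12 + Q² + 10*Q (T(Q) = (Q² + 10*Q) + 6*(-2) = (Q² + 10*Q) - 12 = -12 + Q² + 10*Q)
U = 216 (U = (3 + 3)³ = 6³ = 216)
F = 159 (F = -12 + 9² + 10*9 = -12 + 81 + 90 = 159)
(U + F)² = (216 + 159)² = 375² = 140625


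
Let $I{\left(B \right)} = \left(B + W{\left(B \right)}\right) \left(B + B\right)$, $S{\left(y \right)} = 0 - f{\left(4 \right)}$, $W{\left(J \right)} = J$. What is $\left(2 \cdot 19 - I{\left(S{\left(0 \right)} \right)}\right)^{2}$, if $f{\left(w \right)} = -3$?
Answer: $4$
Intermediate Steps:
$S{\left(y \right)} = 3$ ($S{\left(y \right)} = 0 - -3 = 0 + 3 = 3$)
$I{\left(B \right)} = 4 B^{2}$ ($I{\left(B \right)} = \left(B + B\right) \left(B + B\right) = 2 B 2 B = 4 B^{2}$)
$\left(2 \cdot 19 - I{\left(S{\left(0 \right)} \right)}\right)^{2} = \left(2 \cdot 19 - 4 \cdot 3^{2}\right)^{2} = \left(38 - 4 \cdot 9\right)^{2} = \left(38 - 36\right)^{2} = 2^{2} = 4$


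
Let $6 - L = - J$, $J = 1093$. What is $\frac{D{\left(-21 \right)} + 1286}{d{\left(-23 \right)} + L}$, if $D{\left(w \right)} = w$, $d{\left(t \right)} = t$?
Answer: $\frac{1265}{1076} \approx 1.1756$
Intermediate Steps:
$L = 1099$ ($L = 6 - \left(-1\right) 1093 = 6 - -1093 = 6 + 1093 = 1099$)
$\frac{D{\left(-21 \right)} + 1286}{d{\left(-23 \right)} + L} = \frac{-21 + 1286}{-23 + 1099} = \frac{1265}{1076}$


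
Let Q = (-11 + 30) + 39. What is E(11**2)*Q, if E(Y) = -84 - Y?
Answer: -11890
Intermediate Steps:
Q = 58 (Q = 19 + 39 = 58)
E(11**2)*Q = (-84 - 1*11**2)*58 = (-84 - 1*121)*58 = (-84 - 121)*58 = -205*58 = -11890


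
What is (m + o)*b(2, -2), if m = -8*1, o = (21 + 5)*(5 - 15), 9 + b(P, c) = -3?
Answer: 3216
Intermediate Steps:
b(P, c) = -12 (b(P, c) = -9 - 3 = -12)
o = -260 (o = 26*(-10) = -260)
m = -8
(m + o)*b(2, -2) = (-8 - 260)*(-12) = -268*(-12) = 3216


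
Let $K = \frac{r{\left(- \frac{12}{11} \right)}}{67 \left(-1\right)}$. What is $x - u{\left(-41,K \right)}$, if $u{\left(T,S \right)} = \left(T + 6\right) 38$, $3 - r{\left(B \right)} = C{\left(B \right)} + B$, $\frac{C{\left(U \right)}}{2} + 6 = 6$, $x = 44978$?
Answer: $46308$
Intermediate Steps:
$C{\left(U \right)} = 0$ ($C{\left(U \right)} = -12 + 2 \cdot 6 = -12 + 12 = 0$)
$r{\left(B \right)} = 3 - B$ ($r{\left(B \right)} = 3 - \left(0 + B\right) = 3 - B$)
$K = - \frac{45}{737}$ ($K = \frac{3 - - \frac{12}{11}}{67 \left(-1\right)} = \frac{3 - \left(-12\right) \frac{1}{11}}{-67} = \left(3 - - \frac{12}{11}\right) \left(- \frac{1}{67}\right) = \left(3 + \frac{12}{11}\right) \left(- \frac{1}{67}\right) = \frac{45}{11} \left(- \frac{1}{67}\right) = - \frac{45}{737} \approx -0.061058$)
$u{\left(T,S \right)} = 228 + 38 T$ ($u{\left(T,S \right)} = \left(6 + T\right) 38 = 228 + 38 T$)
$x - u{\left(-41,K \right)} = 44978 - \left(228 + 38 \left(-41\right)\right) = 44978 - \left(228 - 1558\right) = 44978 - -1330 = 44978 + 1330 = 46308$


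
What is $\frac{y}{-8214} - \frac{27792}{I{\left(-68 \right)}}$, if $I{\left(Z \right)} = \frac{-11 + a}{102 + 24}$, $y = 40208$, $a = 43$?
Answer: $- \frac{449453221}{4107} \approx -1.0944 \cdot 10^{5}$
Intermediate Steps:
$I{\left(Z \right)} = \frac{16}{63}$ ($I{\left(Z \right)} = \frac{-11 + 43}{102 + 24} = \frac{32}{126} = 32 \cdot \frac{1}{126} = \frac{16}{63}$)
$\frac{y}{-8214} - \frac{27792}{I{\left(-68 \right)}} = \frac{40208}{-8214} - \frac{27792}{\frac{16}{63}} = 40208 \left(- \frac{1}{8214}\right) - 109431 = - \frac{20104}{4107} - 109431 = - \frac{449453221}{4107}$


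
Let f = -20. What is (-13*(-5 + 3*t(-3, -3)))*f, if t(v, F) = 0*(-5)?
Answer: -1300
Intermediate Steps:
t(v, F) = 0
(-13*(-5 + 3*t(-3, -3)))*f = -13*(-5 + 3*0)*(-20) = -13*(-5 + 0)*(-20) = -13*(-5)*(-20) = 65*(-20) = -1300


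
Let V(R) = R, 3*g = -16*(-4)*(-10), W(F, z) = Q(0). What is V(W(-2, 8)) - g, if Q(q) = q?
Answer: 640/3 ≈ 213.33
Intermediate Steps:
W(F, z) = 0
g = -640/3 (g = (-16*(-4)*(-10))/3 = (64*(-10))/3 = (⅓)*(-640) = -640/3 ≈ -213.33)
V(W(-2, 8)) - g = 0 - 1*(-640/3) = 0 + 640/3 = 640/3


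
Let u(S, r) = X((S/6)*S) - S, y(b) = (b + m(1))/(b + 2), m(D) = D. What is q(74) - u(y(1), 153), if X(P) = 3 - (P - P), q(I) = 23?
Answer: 62/3 ≈ 20.667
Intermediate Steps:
y(b) = (1 + b)/(2 + b) (y(b) = (b + 1)/(b + 2) = (1 + b)/(2 + b))
X(P) = 3 (X(P) = 3 - 1*0 = 3 + 0 = 3)
u(S, r) = 3 - S
q(74) - u(y(1), 153) = 23 - (3 - (1 + 1)/(2 + 1)) = 23 - (3 - 2/3) = 23 - 1*7/3 = 23 - 7/3 = 62/3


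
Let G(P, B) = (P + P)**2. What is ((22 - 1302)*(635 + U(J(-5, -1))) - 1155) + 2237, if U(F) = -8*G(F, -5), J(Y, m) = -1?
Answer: -770758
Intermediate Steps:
G(P, B) = 4*P**2 (G(P, B) = (2*P)**2 = 4*P**2)
U(F) = -32*F**2
((22 - 1302)*(635 + U(J(-5, -1))) - 1155) + 2237 = ((22 - 1302)*(635 - 32*(-1)**2) - 1155) + 2237 = (-1280*(635 - 32*1) - 1155) + 2237 = (-1280*(635 - 32) - 1155) + 2237 = (-1280*603 - 1155) + 2237 = (-771840 - 1155) + 2237 = -772995 + 2237 = -770758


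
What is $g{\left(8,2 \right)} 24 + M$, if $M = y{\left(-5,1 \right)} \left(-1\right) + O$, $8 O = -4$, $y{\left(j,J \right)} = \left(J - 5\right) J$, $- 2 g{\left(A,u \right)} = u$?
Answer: $- \frac{41}{2} \approx -20.5$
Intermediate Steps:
$g{\left(A,u \right)} = - \frac{u}{2}$
$y{\left(j,J \right)} = J \left(-5 + J\right)$ ($y{\left(j,J \right)} = \left(-5 + J\right) J = J \left(-5 + J\right)$)
$O = - \frac{1}{2}$ ($O = \frac{1}{8} \left(-4\right) = - \frac{1}{2} \approx -0.5$)
$M = \frac{7}{2}$ ($M = 1 \left(-5 + 1\right) \left(-1\right) - \frac{1}{2} = 1 \left(-4\right) \left(-1\right) - \frac{1}{2} = \left(-4\right) \left(-1\right) - \frac{1}{2} = 4 - \frac{1}{2} = \frac{7}{2} \approx 3.5$)
$g{\left(8,2 \right)} 24 + M = \left(- \frac{1}{2}\right) 2 \cdot 24 + \frac{7}{2} = \left(-1\right) 24 + \frac{7}{2} = -24 + \frac{7}{2} = - \frac{41}{2}$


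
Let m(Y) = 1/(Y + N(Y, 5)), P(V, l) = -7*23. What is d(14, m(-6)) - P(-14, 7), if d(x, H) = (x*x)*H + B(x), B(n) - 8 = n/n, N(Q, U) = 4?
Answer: 72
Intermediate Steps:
P(V, l) = -161
m(Y) = 1/(4 + Y) (m(Y) = 1/(Y + 4) = 1/(4 + Y))
B(n) = 9 (B(n) = 8 + n/n = 8 + 1 = 9)
d(x, H) = 9 + H*x² (d(x, H) = (x*x)*H + 9 = x²*H + 9 = H*x² + 9 = 9 + H*x²)
d(14, m(-6)) - P(-14, 7) = (9 + 14²/(4 - 6)) - 1*(-161) = (9 + 196/(-2)) + 161 = (9 - ½*196) + 161 = (9 - 98) + 161 = -89 + 161 = 72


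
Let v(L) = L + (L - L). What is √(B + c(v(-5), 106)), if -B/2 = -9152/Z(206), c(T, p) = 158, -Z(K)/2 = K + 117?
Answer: √13527886/323 ≈ 11.387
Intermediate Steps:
v(L) = L (v(L) = L + 0 = L)
Z(K) = -234 - 2*K (Z(K) = -2*(K + 117) = -2*(117 + K) = -234 - 2*K)
B = -9152/323 (B = -(-18304)/(-234 - 2*206) = -(-18304)/(-234 - 412) = -(-18304)/(-646) = -(-18304)*(-1)/646 = -2*4576/323 = -9152/323 ≈ -28.334)
√(B + c(v(-5), 106)) = √(-9152/323 + 158) = √(41882/323) = √13527886/323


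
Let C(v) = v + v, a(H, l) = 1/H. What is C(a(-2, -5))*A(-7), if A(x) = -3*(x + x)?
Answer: -42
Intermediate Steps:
A(x) = -6*x
C(v) = 2*v
C(a(-2, -5))*A(-7) = (2/(-2))*(-6*(-7)) = (2*(-½))*42 = -1*42 = -42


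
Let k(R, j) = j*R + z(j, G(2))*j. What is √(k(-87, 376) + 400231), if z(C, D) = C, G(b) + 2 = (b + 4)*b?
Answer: √508895 ≈ 713.37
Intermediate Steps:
G(b) = -2 + b*(4 + b) (G(b) = -2 + (b + 4)*b = -2 + (4 + b)*b = -2 + b*(4 + b))
k(R, j) = j² + R*j (k(R, j) = j*R + j*j = R*j + j² = j² + R*j)
√(k(-87, 376) + 400231) = √(376*(-87 + 376) + 400231) = √(376*289 + 400231) = √(108664 + 400231) = √508895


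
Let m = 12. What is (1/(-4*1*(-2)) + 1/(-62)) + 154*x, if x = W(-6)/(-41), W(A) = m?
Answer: -457197/10168 ≈ -44.964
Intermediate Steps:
W(A) = 12
x = -12/41 (x = 12/(-41) = 12*(-1/41) = -12/41 ≈ -0.29268)
(1/(-4*1*(-2)) + 1/(-62)) + 154*x = (1/(-4*1*(-2)) + 1/(-62)) + 154*(-12/41) = (1/(-4*(-2)) + 1*(-1/62)) - 1848/41 = (1/8 - 1/62) - 1848/41 = (1*(⅛) - 1/62) - 1848/41 = (⅛ - 1/62) - 1848/41 = 27/248 - 1848/41 = -457197/10168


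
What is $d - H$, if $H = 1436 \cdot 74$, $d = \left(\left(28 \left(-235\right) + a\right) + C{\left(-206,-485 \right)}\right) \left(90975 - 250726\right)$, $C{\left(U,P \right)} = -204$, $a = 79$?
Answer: $1071024191$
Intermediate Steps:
$d = 1071130455$ ($d = \left(\left(28 \left(-235\right) + 79\right) - 204\right) \left(90975 - 250726\right) = \left(\left(-6580 + 79\right) - 204\right) \left(-159751\right) = \left(-6501 - 204\right) \left(-159751\right) = \left(-6705\right) \left(-159751\right) = 1071130455$)
$H = 106264$
$d - H = 1071130455 - 106264 = 1071024191$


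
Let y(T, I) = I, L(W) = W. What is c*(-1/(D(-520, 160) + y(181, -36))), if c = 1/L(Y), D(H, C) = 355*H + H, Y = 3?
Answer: 1/555468 ≈ 1.8003e-6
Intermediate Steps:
D(H, C) = 356*H
c = 1/3 ≈ 0.33333
c*(-1/(D(-520, 160) + y(181, -36))) = (-1/(356*(-520) - 36))/3 = (-1/(-185120 - 36))/3 = (-1/(-185156))/3 = (-1*(-1/185156))/3 = (1/3)*(1/185156) = 1/555468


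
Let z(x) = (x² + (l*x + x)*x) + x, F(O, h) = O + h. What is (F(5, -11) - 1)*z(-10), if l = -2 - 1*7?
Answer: 4970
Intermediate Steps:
l = -9 (l = -2 - 7 = -9)
z(x) = x - 7*x² (z(x) = (x² + (-9*x + x)*x) + x = (x² + (-8*x)*x) + x = (x² - 8*x²) + x = -7*x² + x = x - 7*x²)
(F(5, -11) - 1)*z(-10) = ((5 - 11) - 1)*(-10*(1 - 7*(-10))) = (-6 - 1)*(-10*(1 + 70)) = -(-70)*71 = -7*(-710) = 4970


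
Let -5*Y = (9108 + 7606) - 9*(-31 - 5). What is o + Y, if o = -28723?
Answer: -160653/5 ≈ -32131.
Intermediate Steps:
Y = -17038/5 (Y = -((9108 + 7606) - 9*(-31 - 5))/5 = -(16714 - 9*(-36))/5 = -(16714 + 324)/5 = -⅕*17038 = -17038/5 ≈ -3407.6)
o + Y = -28723 - 17038/5 = -160653/5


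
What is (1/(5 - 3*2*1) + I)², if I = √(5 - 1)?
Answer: 1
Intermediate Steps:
I = 2 (I = √4 = 2)
(1/(5 - 3*2*1) + I)² = (1/(5 - 3*2*1) + 2)² = (1/(5 - 1*6*1) + 2)² = (1/(5 - 6*1) + 2)² = (1/(5 - 6) + 2)² = (1/(-1) + 2)² = (-1 + 2)² = 1² = 1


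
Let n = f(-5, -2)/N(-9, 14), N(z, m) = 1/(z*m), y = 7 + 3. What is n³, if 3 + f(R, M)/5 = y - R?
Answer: -432081216000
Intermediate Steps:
y = 10
N(z, m) = 1/(m*z)
f(R, M) = 35 - 5*R (f(R, M) = -15 + 5*(10 - R) = -15 + (50 - 5*R) = 35 - 5*R)
n = -7560 (n = (35 - 5*(-5))/((1/(14*(-9)))) = (35 + 25)/(((1/14)*(-⅑))) = 60/(-1/126) = 60*(-126) = -7560)
n³ = (-7560)³ = -432081216000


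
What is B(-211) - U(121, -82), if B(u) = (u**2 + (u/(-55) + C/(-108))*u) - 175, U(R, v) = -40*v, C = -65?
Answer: 238369447/5940 ≈ 40130.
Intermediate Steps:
B(u) = -175 + u**2 + u*(65/108 - u/55) (B(u) = (u**2 + (u/(-55) - 65/(-108))*u) - 175 = (u**2 + (u*(-1/55) - 65*(-1/108))*u) - 175 = (u**2 + (-u/55 + 65/108)*u) - 175 = (u**2 + (65/108 - u/55)*u) - 175 = (u**2 + u*(65/108 - u/55)) - 175 = -175 + u**2 + u*(65/108 - u/55))
B(-211) - U(121, -82) = (-175 + (54/55)*(-211)**2 + (65/108)*(-211)) - (-40)*(-82) = (-175 + (54/55)*44521 - 13715/108) - 1*3280 = (-175 + 2404134/55 - 13715/108) - 3280 = 257852647/5940 - 3280 = 238369447/5940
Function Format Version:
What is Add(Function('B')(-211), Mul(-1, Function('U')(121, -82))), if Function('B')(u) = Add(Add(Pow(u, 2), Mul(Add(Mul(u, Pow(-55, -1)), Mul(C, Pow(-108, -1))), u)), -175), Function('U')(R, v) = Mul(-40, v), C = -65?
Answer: Rational(238369447, 5940) ≈ 40130.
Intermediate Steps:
Function('B')(u) = Add(-175, Pow(u, 2), Mul(u, Add(Rational(65, 108), Mul(Rational(-1, 55), u)))) (Function('B')(u) = Add(Add(Pow(u, 2), Mul(Add(Mul(u, Pow(-55, -1)), Mul(-65, Pow(-108, -1))), u)), -175) = Add(Add(Pow(u, 2), Mul(Add(Mul(u, Rational(-1, 55)), Mul(-65, Rational(-1, 108))), u)), -175) = Add(Add(Pow(u, 2), Mul(Add(Mul(Rational(-1, 55), u), Rational(65, 108)), u)), -175) = Add(Add(Pow(u, 2), Mul(Add(Rational(65, 108), Mul(Rational(-1, 55), u)), u)), -175) = Add(Add(Pow(u, 2), Mul(u, Add(Rational(65, 108), Mul(Rational(-1, 55), u)))), -175) = Add(-175, Pow(u, 2), Mul(u, Add(Rational(65, 108), Mul(Rational(-1, 55), u)))))
Add(Function('B')(-211), Mul(-1, Function('U')(121, -82))) = Add(Add(-175, Mul(Rational(54, 55), Pow(-211, 2)), Mul(Rational(65, 108), -211)), Mul(-1, Mul(-40, -82))) = Add(Add(-175, Mul(Rational(54, 55), 44521), Rational(-13715, 108)), Mul(-1, 3280)) = Add(Add(-175, Rational(2404134, 55), Rational(-13715, 108)), -3280) = Add(Rational(257852647, 5940), -3280) = Rational(238369447, 5940)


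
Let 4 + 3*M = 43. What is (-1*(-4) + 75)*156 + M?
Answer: 12337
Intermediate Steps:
M = 13 (M = -4/3 + (⅓)*43 = -4/3 + 43/3 = 13)
(-1*(-4) + 75)*156 + M = (-1*(-4) + 75)*156 + 13 = (4 + 75)*156 + 13 = 79*156 + 13 = 12324 + 13 = 12337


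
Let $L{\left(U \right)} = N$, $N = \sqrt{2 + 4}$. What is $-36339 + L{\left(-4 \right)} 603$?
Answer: $-36339 + 603 \sqrt{6} \approx -34862.0$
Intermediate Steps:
$N = \sqrt{6} \approx 2.4495$
$L{\left(U \right)} = \sqrt{6}$
$-36339 + L{\left(-4 \right)} 603 = -36339 + \sqrt{6} \cdot 603 = -36339 + 603 \sqrt{6}$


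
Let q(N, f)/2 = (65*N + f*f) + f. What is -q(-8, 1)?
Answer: 1036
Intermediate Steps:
q(N, f) = 2*f + 2*f**2 + 130*N (q(N, f) = 2*((65*N + f*f) + f) = 2*((65*N + f**2) + f) = 2*((f**2 + 65*N) + f) = 2*(f + f**2 + 65*N) = 2*f + 2*f**2 + 130*N)
-q(-8, 1) = -(2*1 + 2*1**2 + 130*(-8)) = -(2 + 2*1 - 1040) = -(2 + 2 - 1040) = -1*(-1036) = 1036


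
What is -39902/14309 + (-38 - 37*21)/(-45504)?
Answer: -1804038773/651116736 ≈ -2.7707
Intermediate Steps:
-39902/14309 + (-38 - 37*21)/(-45504) = -39902*1/14309 + (-38 - 777)*(-1/45504) = -39902/14309 - 815*(-1/45504) = -39902/14309 + 815/45504 = -1804038773/651116736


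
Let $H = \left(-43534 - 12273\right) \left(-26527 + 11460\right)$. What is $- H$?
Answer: $-840844069$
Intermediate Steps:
$H = 840844069$ ($H = \left(-55807\right) \left(-15067\right) = 840844069$)
$- H = \left(-1\right) 840844069 = -840844069$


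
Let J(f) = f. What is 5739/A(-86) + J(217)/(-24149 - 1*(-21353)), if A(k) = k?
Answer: -8032453/120228 ≈ -66.810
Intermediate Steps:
5739/A(-86) + J(217)/(-24149 - 1*(-21353)) = 5739/(-86) + 217/(-24149 - 1*(-21353)) = 5739*(-1/86) + 217/(-24149 + 21353) = -5739/86 + 217/(-2796) = -5739/86 + 217*(-1/2796) = -5739/86 - 217/2796 = -8032453/120228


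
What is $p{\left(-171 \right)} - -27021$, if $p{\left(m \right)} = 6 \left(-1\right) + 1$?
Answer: $27016$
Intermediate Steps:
$p{\left(m \right)} = -5$ ($p{\left(m \right)} = -6 + 1 = -5$)
$p{\left(-171 \right)} - -27021 = -5 - -27021 = -5 + 27021 = 27016$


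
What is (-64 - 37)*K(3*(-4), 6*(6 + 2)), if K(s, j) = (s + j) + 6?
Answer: -4242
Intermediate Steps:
K(s, j) = 6 + j + s (K(s, j) = (j + s) + 6 = 6 + j + s)
(-64 - 37)*K(3*(-4), 6*(6 + 2)) = (-64 - 37)*(6 + 6*(6 + 2) + 3*(-4)) = -101*(6 + 6*8 - 12) = -101*(6 + 48 - 12) = -101*42 = -4242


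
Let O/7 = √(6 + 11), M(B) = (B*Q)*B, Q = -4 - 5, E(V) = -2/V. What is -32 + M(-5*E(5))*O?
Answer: -32 - 252*√17 ≈ -1071.0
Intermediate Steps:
Q = -9
M(B) = -9*B² (M(B) = (B*(-9))*B = (-9*B)*B = -9*B²)
O = 7*√17 (O = 7*√(6 + 11) = 7*√17 ≈ 28.862)
-32 + M(-5*E(5))*O = -32 + (-9*(-(-10)/5)²)*(7*√17) = -32 + (-9*(-5*(-⅖))²)*(7*√17) = -32 + (-9*2²)*(7*√17) = -32 + (-9*4)*(7*√17) = -32 - 252*√17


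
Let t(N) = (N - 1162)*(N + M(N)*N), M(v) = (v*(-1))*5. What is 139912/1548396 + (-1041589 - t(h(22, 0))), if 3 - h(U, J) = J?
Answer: -422041230455/387099 ≈ -1.0903e+6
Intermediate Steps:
M(v) = -5*v (M(v) = -v*5 = -5*v)
h(U, J) = 3 - J
t(N) = (-1162 + N)*(N - 5*N²) (t(N) = (N - 1162)*(N + (-5*N)*N) = (-1162 + N)*(N - 5*N²))
139912/1548396 + (-1041589 - t(h(22, 0))) = 139912/1548396 + (-1041589 - (3 - 1*0)*(-1162 - 5*(3 - 1*0)² + 5811*(3 - 1*0))) = 139912*(1/1548396) + (-1041589 - (3 + 0)*(-1162 - 5*(3 + 0)² + 5811*(3 + 0))) = 34978/387099 + (-1041589 - 3*(-1162 - 5*3² + 5811*3)) = 34978/387099 + (-1041589 - 3*(-1162 - 5*9 + 17433)) = 34978/387099 + (-1041589 - 3*(-1162 - 45 + 17433)) = 34978/387099 + (-1041589 - 3*16226) = 34978/387099 + (-1041589 - 1*48678) = 34978/387099 + (-1041589 - 48678) = 34978/387099 - 1090267 = -422041230455/387099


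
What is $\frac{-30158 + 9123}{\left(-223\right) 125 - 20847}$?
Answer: $\frac{21035}{48722} \approx 0.43174$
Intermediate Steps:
$\frac{-30158 + 9123}{\left(-223\right) 125 - 20847} = - \frac{21035}{-27875 - 20847} = - \frac{21035}{-48722} = \left(-21035\right) \left(- \frac{1}{48722}\right) = \frac{21035}{48722}$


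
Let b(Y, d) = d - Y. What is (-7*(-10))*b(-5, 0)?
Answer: 350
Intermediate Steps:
(-7*(-10))*b(-5, 0) = (-7*(-10))*(0 - 1*(-5)) = 70*(0 + 5) = 70*5 = 350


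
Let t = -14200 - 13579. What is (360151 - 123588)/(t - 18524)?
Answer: -236563/46303 ≈ -5.1090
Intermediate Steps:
t = -27779
(360151 - 123588)/(t - 18524) = (360151 - 123588)/(-27779 - 18524) = 236563/(-46303) = 236563*(-1/46303) = -236563/46303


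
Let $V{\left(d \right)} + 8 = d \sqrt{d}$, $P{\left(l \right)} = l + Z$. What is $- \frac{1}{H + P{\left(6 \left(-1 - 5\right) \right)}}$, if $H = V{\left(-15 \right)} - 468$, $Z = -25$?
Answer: $\frac{179}{97248} - \frac{5 i \sqrt{15}}{97248} \approx 0.0018407 - 0.00019913 i$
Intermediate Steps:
$P{\left(l \right)} = -25 + l$ ($P{\left(l \right)} = l - 25 = -25 + l$)
$V{\left(d \right)} = -8 + d^{\frac{3}{2}}$ ($V{\left(d \right)} = -8 + d \sqrt{d} = -8 + d^{\frac{3}{2}}$)
$H = -476 - 15 i \sqrt{15}$ ($H = \left(-8 + \left(-15\right)^{\frac{3}{2}}\right) - 468 = \left(-8 - 15 i \sqrt{15}\right) - 468 = -476 - 15 i \sqrt{15} \approx -476.0 - 58.095 i$)
$- \frac{1}{H + P{\left(6 \left(-1 - 5\right) \right)}} = - \frac{1}{\left(-476 - 15 i \sqrt{15}\right) + \left(-25 + 6 \left(-1 - 5\right)\right)} = - \frac{1}{\left(-476 - 15 i \sqrt{15}\right) + \left(-25 + 6 \left(-6\right)\right)} = - \frac{1}{\left(-476 - 15 i \sqrt{15}\right) - 61} = - \frac{1}{-537 - 15 i \sqrt{15}}$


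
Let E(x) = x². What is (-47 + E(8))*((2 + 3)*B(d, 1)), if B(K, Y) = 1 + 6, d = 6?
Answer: 595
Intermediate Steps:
B(K, Y) = 7
(-47 + E(8))*((2 + 3)*B(d, 1)) = (-47 + 8²)*((2 + 3)*7) = (-47 + 64)*(5*7) = 17*35 = 595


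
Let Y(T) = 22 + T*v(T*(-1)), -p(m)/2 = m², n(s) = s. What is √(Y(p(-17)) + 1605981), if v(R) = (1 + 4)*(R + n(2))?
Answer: I*√70197 ≈ 264.95*I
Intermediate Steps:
v(R) = 10 + 5*R (v(R) = (1 + 4)*(R + 2) = 5*(2 + R) = 10 + 5*R)
p(m) = -2*m²
Y(T) = 22 + T*(10 - 5*T) (Y(T) = 22 + T*(10 + 5*(T*(-1))) = 22 + T*(10 + 5*(-T)) = 22 + T*(10 - 5*T))
√(Y(p(-17)) + 1605981) = √((22 + 5*(-2*(-17)²)*(2 - (-2)*(-17)²)) + 1605981) = √((22 + 5*(-2*289)*(2 - (-2)*289)) + 1605981) = √((22 + 5*(-578)*(2 - 1*(-578))) + 1605981) = √((22 + 5*(-578)*(2 + 578)) + 1605981) = √((22 + 5*(-578)*580) + 1605981) = √((22 - 1676200) + 1605981) = √(-1676178 + 1605981) = √(-70197) = I*√70197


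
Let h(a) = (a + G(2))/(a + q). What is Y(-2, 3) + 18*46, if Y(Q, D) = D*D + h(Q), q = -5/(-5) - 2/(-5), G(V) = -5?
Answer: 2546/3 ≈ 848.67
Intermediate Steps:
q = 7/5 (q = -5*(-1/5) - 2*(-1/5) = 1 + 2/5 = 7/5 ≈ 1.4000)
h(a) = (-5 + a)/(7/5 + a) (h(a) = (a - 5)/(a + 7/5) = (-5 + a)/(7/5 + a))
Y(Q, D) = D**2 + 5*(-5 + Q)/(7 + 5*Q) (Y(Q, D) = D*D + 5*(-5 + Q)/(7 + 5*Q) = D**2 + 5*(-5 + Q)/(7 + 5*Q))
Y(-2, 3) + 18*46 = (-25 + 5*(-2) + 3**2*(7 + 5*(-2)))/(7 + 5*(-2)) + 18*46 = (-25 - 10 + 9*(7 - 10))/(7 - 10) + 828 = (-25 - 10 + 9*(-3))/(-3) + 828 = -(-25 - 10 - 27)/3 + 828 = -1/3*(-62) + 828 = 62/3 + 828 = 2546/3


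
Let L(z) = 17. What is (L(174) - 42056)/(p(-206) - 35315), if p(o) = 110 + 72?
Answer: 14013/11711 ≈ 1.1966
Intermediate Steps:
p(o) = 182
(L(174) - 42056)/(p(-206) - 35315) = (17 - 42056)/(182 - 35315) = -42039/(-35133) = -42039*(-1/35133) = 14013/11711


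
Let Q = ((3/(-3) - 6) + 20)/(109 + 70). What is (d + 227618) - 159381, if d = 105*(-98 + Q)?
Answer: 10373878/179 ≈ 57955.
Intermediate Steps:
Q = 13/179 (Q = ((-⅓*3 - 6) + 20)/179 = ((-1 - 6) + 20)*(1/179) = (-7 + 20)*(1/179) = 13*(1/179) = 13/179 ≈ 0.072626)
d = -1840545/179 (d = 105*(-98 + 13/179) = 105*(-17529/179) = -1840545/179 ≈ -10282.)
(d + 227618) - 159381 = (-1840545/179 + 227618) - 159381 = 38903077/179 - 159381 = 10373878/179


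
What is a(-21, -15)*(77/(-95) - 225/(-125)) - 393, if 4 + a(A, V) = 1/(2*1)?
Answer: -37664/95 ≈ -396.46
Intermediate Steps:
a(A, V) = -7/2 (a(A, V) = -4 + 1/(2*1) = -4 + 1/2 = -4 + ½ = -7/2)
a(-21, -15)*(77/(-95) - 225/(-125)) - 393 = -7*(77/(-95) - 225/(-125))/2 - 393 = -7*(77*(-1/95) - 225*(-1/125))/2 - 393 = -7*(-77/95 + 9/5)/2 - 393 = -7/2*94/95 - 393 = -329/95 - 393 = -37664/95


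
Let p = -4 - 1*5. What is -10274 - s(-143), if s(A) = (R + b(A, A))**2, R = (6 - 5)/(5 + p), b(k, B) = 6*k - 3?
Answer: -12032409/16 ≈ -7.5203e+5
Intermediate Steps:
p = -9 (p = -4 - 5 = -9)
b(k, B) = -3 + 6*k
R = -1/4 (R = (6 - 5)/(5 - 9) = 1/(-4) = 1*(-1/4) = -1/4 ≈ -0.25000)
s(A) = (-13/4 + 6*A)**2 (s(A) = (-1/4 + (-3 + 6*A))**2 = (-13/4 + 6*A)**2)
-10274 - s(-143) = -10274 - (-13 + 24*(-143))**2/16 = -10274 - (-13 - 3432)**2/16 = -10274 - (-3445)**2/16 = -10274 - 11868025/16 = -12032409/16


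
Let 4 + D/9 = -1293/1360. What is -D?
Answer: 60597/1360 ≈ 44.557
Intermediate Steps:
D = -60597/1360 (D = -36 + 9*(-1293/1360) = -36 - 11637/1360 = -60597/1360 ≈ -44.557)
-D = -1*(-60597/1360) = 60597/1360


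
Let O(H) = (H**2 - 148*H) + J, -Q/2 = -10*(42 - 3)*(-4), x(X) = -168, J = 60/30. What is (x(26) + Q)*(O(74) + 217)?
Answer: 17285016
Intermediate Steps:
J = 2 (J = 60*(1/30) = 2)
Q = -3120 (Q = -2*(-10*(42 - 3))*(-4) = -2*(-10*39)*(-4) = -(-780)*(-4) = -2*1560 = -3120)
O(H) = 2 + H**2 - 148*H (O(H) = (H**2 - 148*H) + 2 = 2 + H**2 - 148*H)
(x(26) + Q)*(O(74) + 217) = (-168 - 3120)*((2 + 74**2 - 148*74) + 217) = -3288*((2 + 5476 - 10952) + 217) = -3288*(-5474 + 217) = -3288*(-5257) = 17285016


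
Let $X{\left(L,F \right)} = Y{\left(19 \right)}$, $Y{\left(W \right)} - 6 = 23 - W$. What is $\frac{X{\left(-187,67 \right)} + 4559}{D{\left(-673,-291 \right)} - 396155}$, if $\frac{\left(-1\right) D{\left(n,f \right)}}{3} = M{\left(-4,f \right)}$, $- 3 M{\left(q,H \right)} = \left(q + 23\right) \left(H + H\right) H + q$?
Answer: $\frac{1523}{940573} \approx 0.0016192$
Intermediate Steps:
$Y{\left(W \right)} = 29 - W$ ($Y{\left(W \right)} = 6 - \left(-23 + W\right) = 29 - W$)
$X{\left(L,F \right)} = 10$ ($X{\left(L,F \right)} = 29 - 19 = 10$)
$M{\left(q,H \right)} = - \frac{q}{3} - \frac{2 H^{2} \left(23 + q\right)}{3}$ ($M{\left(q,H \right)} = - \frac{\left(q + 23\right) \left(H + H\right) H + q}{3} = - \frac{\left(23 + q\right) 2 H H + q}{3} = - \frac{2 H \left(23 + q\right) H + q}{3} = - \frac{2 H^{2} \left(23 + q\right) + q}{3} = - \frac{q + 2 H^{2} \left(23 + q\right)}{3} = - \frac{q}{3} - \frac{2 H^{2} \left(23 + q\right)}{3}$)
$D{\left(n,f \right)} = -4 + 38 f^{2}$ ($D{\left(n,f \right)} = - 3 \left(- \frac{46 f^{2}}{3} - - \frac{4}{3} - - \frac{8 f^{2}}{3}\right) = - 3 \left(- \frac{46 f^{2}}{3} + \frac{4}{3} + \frac{8 f^{2}}{3}\right) = - 3 \left(\frac{4}{3} - \frac{38 f^{2}}{3}\right) = -4 + 38 f^{2}$)
$\frac{X{\left(-187,67 \right)} + 4559}{D{\left(-673,-291 \right)} - 396155} = \frac{10 + 4559}{\left(-4 + 38 \left(-291\right)^{2}\right) - 396155} = \frac{4569}{\left(-4 + 38 \cdot 84681\right) - 396155} = \frac{4569}{\left(-4 + 3217878\right) - 396155} = \frac{4569}{3217874 - 396155} = \frac{4569}{2821719} = 4569 \cdot \frac{1}{2821719} = \frac{1523}{940573}$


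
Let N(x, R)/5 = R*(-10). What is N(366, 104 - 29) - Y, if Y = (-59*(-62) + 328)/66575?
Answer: -249660236/66575 ≈ -3750.1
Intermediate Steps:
N(x, R) = -50*R (N(x, R) = 5*(R*(-10)) = 5*(-10*R) = -50*R)
Y = 3986/66575 (Y = (3658 + 328)*(1/66575) = 3986*(1/66575) = 3986/66575 ≈ 0.059872)
N(366, 104 - 29) - Y = -50*(104 - 29) - 1*3986/66575 = -50*75 - 3986/66575 = -3750 - 3986/66575 = -249660236/66575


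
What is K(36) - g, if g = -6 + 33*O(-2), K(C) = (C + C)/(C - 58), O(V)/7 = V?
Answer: 5112/11 ≈ 464.73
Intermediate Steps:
O(V) = 7*V
K(C) = 2*C/(-58 + C) (K(C) = (2*C)/(-58 + C) = 2*C/(-58 + C))
g = -468 (g = -6 + 33*(7*(-2)) = -6 + 33*(-14) = -6 - 462 = -468)
K(36) - g = 2*36/(-58 + 36) - 1*(-468) = 2*36/(-22) + 468 = 2*36*(-1/22) + 468 = -36/11 + 468 = 5112/11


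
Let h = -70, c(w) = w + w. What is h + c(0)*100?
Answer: -70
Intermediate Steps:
c(w) = 2*w
h + c(0)*100 = -70 + (2*0)*100 = -70 + 0*100 = -70 + 0 = -70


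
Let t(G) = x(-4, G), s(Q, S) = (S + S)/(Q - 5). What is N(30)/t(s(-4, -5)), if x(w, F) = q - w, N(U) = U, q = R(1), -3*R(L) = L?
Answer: 90/11 ≈ 8.1818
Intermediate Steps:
R(L) = -L/3
s(Q, S) = 2*S/(-5 + Q) (s(Q, S) = (2*S)/(-5 + Q) = 2*S/(-5 + Q))
q = -1/3 (q = -1/3*1 = -1/3 ≈ -0.33333)
x(w, F) = -1/3 - w
t(G) = 11/3 (t(G) = -1/3 - 1*(-4) = -1/3 + 4 = 11/3)
N(30)/t(s(-4, -5)) = 30/(11/3) = 30*(3/11) = 90/11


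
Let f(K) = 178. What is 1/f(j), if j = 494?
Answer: 1/178 ≈ 0.0056180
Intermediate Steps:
1/f(j) = 1/178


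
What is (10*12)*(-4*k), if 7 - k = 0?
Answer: -3360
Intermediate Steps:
k = 7 (k = 7 - 1*0 = 7 + 0 = 7)
(10*12)*(-4*k) = (10*12)*(-4*7) = 120*(-28) = -3360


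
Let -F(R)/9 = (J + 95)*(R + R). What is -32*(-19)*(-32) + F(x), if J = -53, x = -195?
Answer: 127964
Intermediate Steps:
F(R) = -756*R (F(R) = -9*(-53 + 95)*(R + R) = -378*2*R = -756*R)
-32*(-19)*(-32) + F(x) = -32*(-19)*(-32) - 756*(-195) = 608*(-32) + 147420 = -19456 + 147420 = 127964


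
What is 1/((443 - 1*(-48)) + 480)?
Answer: 1/971 ≈ 0.0010299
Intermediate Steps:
1/((443 - 1*(-48)) + 480) = 1/((443 + 48) + 480) = 1/(491 + 480) = 1/971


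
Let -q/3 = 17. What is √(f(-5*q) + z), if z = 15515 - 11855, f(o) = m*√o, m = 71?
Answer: √(3660 + 71*√255) ≈ 69.237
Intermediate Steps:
q = -51 (q = -3*17 = -51)
f(o) = 71*√o
z = 3660
√(f(-5*q) + z) = √(71*√(-5*(-51)) + 3660) = √(71*√255 + 3660) = √(3660 + 71*√255)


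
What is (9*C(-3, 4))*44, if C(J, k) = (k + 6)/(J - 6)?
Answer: -440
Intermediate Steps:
C(J, k) = (6 + k)/(-6 + J)
(9*C(-3, 4))*44 = (9*((6 + 4)/(-6 - 3)))*44 = (9*(10/(-9)))*44 = (9*(-1/9*10))*44 = (9*(-10/9))*44 = -10*44 = -440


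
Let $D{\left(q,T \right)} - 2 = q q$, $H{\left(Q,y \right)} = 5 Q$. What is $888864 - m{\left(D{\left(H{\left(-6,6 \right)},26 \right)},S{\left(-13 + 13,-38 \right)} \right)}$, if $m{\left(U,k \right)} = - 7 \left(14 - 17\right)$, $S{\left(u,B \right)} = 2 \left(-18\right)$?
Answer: $888843$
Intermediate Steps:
$S{\left(u,B \right)} = -36$
$D{\left(q,T \right)} = 2 + q^{2}$ ($D{\left(q,T \right)} = 2 + q q = 2 + q^{2}$)
$m{\left(U,k \right)} = 21$ ($m{\left(U,k \right)} = \left(-7\right) \left(-3\right) = 21$)
$888864 - m{\left(D{\left(H{\left(-6,6 \right)},26 \right)},S{\left(-13 + 13,-38 \right)} \right)} = 888864 - 21 = 888843$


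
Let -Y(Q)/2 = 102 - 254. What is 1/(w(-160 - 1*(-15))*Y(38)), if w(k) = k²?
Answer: 1/6391600 ≈ 1.5646e-7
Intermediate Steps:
Y(Q) = 304 (Y(Q) = -2*(102 - 254) = -2*(-152) = 304)
1/(w(-160 - 1*(-15))*Y(38)) = 1/((-160 - 1*(-15))²*304) = (1/304)/(-160 + 15)² = (1/304)/(-145)² = (1/304)/21025 = (1/21025)*(1/304) = 1/6391600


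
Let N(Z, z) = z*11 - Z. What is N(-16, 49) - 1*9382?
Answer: -8827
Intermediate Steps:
N(Z, z) = -Z + 11*z (N(Z, z) = 11*z - Z = -Z + 11*z)
N(-16, 49) - 1*9382 = (-1*(-16) + 11*49) - 1*9382 = (16 + 539) - 9382 = 555 - 9382 = -8827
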